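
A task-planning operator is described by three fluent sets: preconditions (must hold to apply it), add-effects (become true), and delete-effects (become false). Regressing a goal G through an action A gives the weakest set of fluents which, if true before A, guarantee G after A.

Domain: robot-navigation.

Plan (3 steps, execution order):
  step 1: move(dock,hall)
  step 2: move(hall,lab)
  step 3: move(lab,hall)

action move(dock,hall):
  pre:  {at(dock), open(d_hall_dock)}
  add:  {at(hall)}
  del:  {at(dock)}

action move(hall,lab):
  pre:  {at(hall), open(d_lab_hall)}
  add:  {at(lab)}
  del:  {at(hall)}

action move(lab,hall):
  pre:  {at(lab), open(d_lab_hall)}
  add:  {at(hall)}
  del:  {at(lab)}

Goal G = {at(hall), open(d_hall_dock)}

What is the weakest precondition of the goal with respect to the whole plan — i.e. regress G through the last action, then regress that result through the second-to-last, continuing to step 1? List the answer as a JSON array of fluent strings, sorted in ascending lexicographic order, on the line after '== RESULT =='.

Regress step by step:
  through step 3 (move(lab,hall)): drop {at(hall)}, keep {open(d_hall_dock)}, require {at(lab), open(d_lab_hall)}
    → {at(lab), open(d_hall_dock), open(d_lab_hall)}
  through step 2 (move(hall,lab)): drop {at(lab)}, keep {open(d_hall_dock), open(d_lab_hall)}, require {at(hall), open(d_lab_hall)}
    → {at(hall), open(d_hall_dock), open(d_lab_hall)}
  through step 1 (move(dock,hall)): drop {at(hall)}, keep {open(d_hall_dock), open(d_lab_hall)}, require {at(dock), open(d_hall_dock)}
    → {at(dock), open(d_hall_dock), open(d_lab_hall)}

== RESULT ==
["at(dock)", "open(d_hall_dock)", "open(d_lab_hall)"]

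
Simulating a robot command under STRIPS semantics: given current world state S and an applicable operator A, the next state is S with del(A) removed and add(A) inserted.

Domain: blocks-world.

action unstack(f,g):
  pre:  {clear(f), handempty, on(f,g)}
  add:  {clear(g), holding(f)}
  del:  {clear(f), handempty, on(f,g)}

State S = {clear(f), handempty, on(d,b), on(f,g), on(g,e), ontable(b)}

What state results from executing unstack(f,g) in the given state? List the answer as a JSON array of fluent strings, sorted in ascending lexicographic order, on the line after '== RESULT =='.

Compute (S \ del) ∪ add:
  pre ⊆ S: {clear(f), handempty, on(f,g)} ⊆ S  — applicable
  S \ del = {on(d,b), on(g,e), ontable(b)}
  ∪ add   = {clear(g), holding(f), on(d,b), on(g,e), ontable(b)}

== RESULT ==
["clear(g)", "holding(f)", "on(d,b)", "on(g,e)", "ontable(b)"]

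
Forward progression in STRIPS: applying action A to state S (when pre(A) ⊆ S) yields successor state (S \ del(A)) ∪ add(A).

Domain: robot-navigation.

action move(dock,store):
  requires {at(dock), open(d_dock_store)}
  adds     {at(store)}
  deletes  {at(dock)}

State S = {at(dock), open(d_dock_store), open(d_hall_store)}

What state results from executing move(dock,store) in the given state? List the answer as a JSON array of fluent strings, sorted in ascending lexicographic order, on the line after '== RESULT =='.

Compute (S \ del) ∪ add:
  pre ⊆ S: {at(dock), open(d_dock_store)} ⊆ S  — applicable
  S \ del = {open(d_dock_store), open(d_hall_store)}
  ∪ add   = {at(store), open(d_dock_store), open(d_hall_store)}

== RESULT ==
["at(store)", "open(d_dock_store)", "open(d_hall_store)"]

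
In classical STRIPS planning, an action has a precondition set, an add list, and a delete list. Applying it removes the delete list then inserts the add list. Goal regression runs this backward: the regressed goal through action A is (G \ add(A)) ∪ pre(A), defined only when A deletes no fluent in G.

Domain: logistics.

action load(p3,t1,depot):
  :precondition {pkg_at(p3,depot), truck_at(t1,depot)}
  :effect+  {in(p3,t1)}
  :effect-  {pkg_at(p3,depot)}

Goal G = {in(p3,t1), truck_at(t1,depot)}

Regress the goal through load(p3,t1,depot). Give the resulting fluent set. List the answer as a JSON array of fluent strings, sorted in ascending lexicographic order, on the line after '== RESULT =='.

Regress:
  G ∩ del = {}  (empty — regression defined)
  G \ add = {in(p3,t1), truck_at(t1,depot)} \ {in(p3,t1)} = {truck_at(t1,depot)}
  ∪ pre   = {truck_at(t1,depot)} ∪ {pkg_at(p3,depot), truck_at(t1,depot)}
          = {pkg_at(p3,depot), truck_at(t1,depot)}

== RESULT ==
["pkg_at(p3,depot)", "truck_at(t1,depot)"]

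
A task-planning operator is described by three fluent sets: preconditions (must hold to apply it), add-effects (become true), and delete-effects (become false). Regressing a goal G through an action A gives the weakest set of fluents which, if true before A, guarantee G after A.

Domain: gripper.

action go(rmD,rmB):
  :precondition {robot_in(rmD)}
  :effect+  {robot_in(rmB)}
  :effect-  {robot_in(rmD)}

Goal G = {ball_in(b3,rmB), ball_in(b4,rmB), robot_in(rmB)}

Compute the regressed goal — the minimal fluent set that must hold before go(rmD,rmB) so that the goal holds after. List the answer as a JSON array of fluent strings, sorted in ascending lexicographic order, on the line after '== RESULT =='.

Regress:
  G ∩ del = {}  (empty — regression defined)
  G \ add = {ball_in(b3,rmB), ball_in(b4,rmB), robot_in(rmB)} \ {robot_in(rmB)} = {ball_in(b3,rmB), ball_in(b4,rmB)}
  ∪ pre   = {ball_in(b3,rmB), ball_in(b4,rmB)} ∪ {robot_in(rmD)}
          = {ball_in(b3,rmB), ball_in(b4,rmB), robot_in(rmD)}

== RESULT ==
["ball_in(b3,rmB)", "ball_in(b4,rmB)", "robot_in(rmD)"]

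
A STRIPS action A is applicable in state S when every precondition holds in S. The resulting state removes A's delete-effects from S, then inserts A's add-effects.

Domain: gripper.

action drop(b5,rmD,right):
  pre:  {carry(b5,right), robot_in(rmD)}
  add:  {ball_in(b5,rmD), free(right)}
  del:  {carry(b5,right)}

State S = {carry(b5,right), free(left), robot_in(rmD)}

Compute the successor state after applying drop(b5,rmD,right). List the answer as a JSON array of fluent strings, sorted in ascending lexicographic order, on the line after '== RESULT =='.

Compute (S \ del) ∪ add:
  pre ⊆ S: {carry(b5,right), robot_in(rmD)} ⊆ S  — applicable
  S \ del = {free(left), robot_in(rmD)}
  ∪ add   = {ball_in(b5,rmD), free(left), free(right), robot_in(rmD)}

== RESULT ==
["ball_in(b5,rmD)", "free(left)", "free(right)", "robot_in(rmD)"]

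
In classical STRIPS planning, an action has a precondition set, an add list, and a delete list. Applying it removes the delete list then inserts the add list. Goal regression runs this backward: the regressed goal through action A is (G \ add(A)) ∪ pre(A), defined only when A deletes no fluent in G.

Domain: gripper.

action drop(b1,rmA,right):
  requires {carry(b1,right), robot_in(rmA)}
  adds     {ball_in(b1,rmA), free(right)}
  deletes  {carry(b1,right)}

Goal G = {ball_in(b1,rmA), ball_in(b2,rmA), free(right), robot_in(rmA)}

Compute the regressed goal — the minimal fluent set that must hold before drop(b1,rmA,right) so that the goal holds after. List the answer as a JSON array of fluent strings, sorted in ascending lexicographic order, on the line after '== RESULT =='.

Regress:
  G ∩ del = {}  (empty — regression defined)
  G \ add = {ball_in(b1,rmA), ball_in(b2,rmA), free(right), robot_in(rmA)} \ {ball_in(b1,rmA), free(right)} = {ball_in(b2,rmA), robot_in(rmA)}
  ∪ pre   = {ball_in(b2,rmA), robot_in(rmA)} ∪ {carry(b1,right), robot_in(rmA)}
          = {ball_in(b2,rmA), carry(b1,right), robot_in(rmA)}

== RESULT ==
["ball_in(b2,rmA)", "carry(b1,right)", "robot_in(rmA)"]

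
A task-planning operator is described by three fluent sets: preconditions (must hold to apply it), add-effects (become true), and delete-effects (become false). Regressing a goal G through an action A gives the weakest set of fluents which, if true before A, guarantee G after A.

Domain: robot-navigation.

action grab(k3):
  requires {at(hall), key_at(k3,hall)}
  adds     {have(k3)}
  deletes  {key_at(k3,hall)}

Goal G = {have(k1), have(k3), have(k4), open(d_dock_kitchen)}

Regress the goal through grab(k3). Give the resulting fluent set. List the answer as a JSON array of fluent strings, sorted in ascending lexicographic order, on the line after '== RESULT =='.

Compute (G \ add) ∪ pre:
  G ∩ del = {}  (empty — regression defined)
  G \ add = {have(k1), have(k3), have(k4), open(d_dock_kitchen)} \ {have(k3)} = {have(k1), have(k4), open(d_dock_kitchen)}
  ∪ pre   = {have(k1), have(k4), open(d_dock_kitchen)} ∪ {at(hall), key_at(k3,hall)}
          = {at(hall), have(k1), have(k4), key_at(k3,hall), open(d_dock_kitchen)}

== RESULT ==
["at(hall)", "have(k1)", "have(k4)", "key_at(k3,hall)", "open(d_dock_kitchen)"]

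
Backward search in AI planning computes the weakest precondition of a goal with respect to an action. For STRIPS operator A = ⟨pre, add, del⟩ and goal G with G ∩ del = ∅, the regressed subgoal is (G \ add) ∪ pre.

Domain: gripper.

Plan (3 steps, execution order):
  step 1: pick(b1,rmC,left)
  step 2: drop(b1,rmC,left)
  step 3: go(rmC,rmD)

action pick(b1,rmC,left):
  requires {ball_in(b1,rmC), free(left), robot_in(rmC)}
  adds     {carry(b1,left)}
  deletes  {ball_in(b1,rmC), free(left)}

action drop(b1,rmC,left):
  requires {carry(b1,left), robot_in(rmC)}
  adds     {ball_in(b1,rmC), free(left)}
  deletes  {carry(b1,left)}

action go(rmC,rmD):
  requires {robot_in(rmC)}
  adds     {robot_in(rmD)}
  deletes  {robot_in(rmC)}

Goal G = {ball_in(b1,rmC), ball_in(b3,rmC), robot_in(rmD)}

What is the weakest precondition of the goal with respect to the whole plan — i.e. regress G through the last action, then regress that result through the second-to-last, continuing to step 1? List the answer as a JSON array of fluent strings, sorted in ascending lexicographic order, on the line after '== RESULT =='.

Work backward from the goal:
  through step 3 (go(rmC,rmD)): drop {robot_in(rmD)}, keep {ball_in(b1,rmC), ball_in(b3,rmC)}, require {robot_in(rmC)}
    → {ball_in(b1,rmC), ball_in(b3,rmC), robot_in(rmC)}
  through step 2 (drop(b1,rmC,left)): drop {ball_in(b1,rmC)}, keep {ball_in(b3,rmC), robot_in(rmC)}, require {carry(b1,left), robot_in(rmC)}
    → {ball_in(b3,rmC), carry(b1,left), robot_in(rmC)}
  through step 1 (pick(b1,rmC,left)): drop {carry(b1,left)}, keep {ball_in(b3,rmC), robot_in(rmC)}, require {ball_in(b1,rmC), free(left), robot_in(rmC)}
    → {ball_in(b1,rmC), ball_in(b3,rmC), free(left), robot_in(rmC)}

== RESULT ==
["ball_in(b1,rmC)", "ball_in(b3,rmC)", "free(left)", "robot_in(rmC)"]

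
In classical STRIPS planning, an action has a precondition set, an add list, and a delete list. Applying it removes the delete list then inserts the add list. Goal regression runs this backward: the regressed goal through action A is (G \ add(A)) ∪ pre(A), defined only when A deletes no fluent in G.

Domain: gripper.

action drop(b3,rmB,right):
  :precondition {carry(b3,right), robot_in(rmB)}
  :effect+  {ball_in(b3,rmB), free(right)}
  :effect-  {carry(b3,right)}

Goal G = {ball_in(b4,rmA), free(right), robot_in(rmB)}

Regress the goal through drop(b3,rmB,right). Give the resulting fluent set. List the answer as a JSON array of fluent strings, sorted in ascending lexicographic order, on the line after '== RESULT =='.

Compute (G \ add) ∪ pre:
  G ∩ del = {}  (empty — regression defined)
  G \ add = {ball_in(b4,rmA), free(right), robot_in(rmB)} \ {ball_in(b3,rmB), free(right)} = {ball_in(b4,rmA), robot_in(rmB)}
  ∪ pre   = {ball_in(b4,rmA), robot_in(rmB)} ∪ {carry(b3,right), robot_in(rmB)}
          = {ball_in(b4,rmA), carry(b3,right), robot_in(rmB)}

== RESULT ==
["ball_in(b4,rmA)", "carry(b3,right)", "robot_in(rmB)"]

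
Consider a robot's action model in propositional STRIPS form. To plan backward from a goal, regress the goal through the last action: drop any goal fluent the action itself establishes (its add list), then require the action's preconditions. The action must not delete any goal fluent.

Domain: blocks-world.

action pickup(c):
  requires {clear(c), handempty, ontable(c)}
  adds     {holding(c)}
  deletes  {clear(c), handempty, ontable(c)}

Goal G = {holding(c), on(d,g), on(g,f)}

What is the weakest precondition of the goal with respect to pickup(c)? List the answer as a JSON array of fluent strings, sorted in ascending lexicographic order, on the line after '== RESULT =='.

Compute (G \ add) ∪ pre:
  G ∩ del = {}  (empty — regression defined)
  G \ add = {holding(c), on(d,g), on(g,f)} \ {holding(c)} = {on(d,g), on(g,f)}
  ∪ pre   = {on(d,g), on(g,f)} ∪ {clear(c), handempty, ontable(c)}
          = {clear(c), handempty, on(d,g), on(g,f), ontable(c)}

== RESULT ==
["clear(c)", "handempty", "on(d,g)", "on(g,f)", "ontable(c)"]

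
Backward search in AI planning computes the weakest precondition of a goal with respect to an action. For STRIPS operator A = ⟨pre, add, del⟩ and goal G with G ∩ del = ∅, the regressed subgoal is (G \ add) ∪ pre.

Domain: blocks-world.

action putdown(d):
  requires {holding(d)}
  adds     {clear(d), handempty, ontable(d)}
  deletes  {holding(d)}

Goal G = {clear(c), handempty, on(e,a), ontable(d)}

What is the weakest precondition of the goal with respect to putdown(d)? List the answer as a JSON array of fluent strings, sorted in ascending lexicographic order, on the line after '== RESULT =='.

Regress:
  G ∩ del = {}  (empty — regression defined)
  G \ add = {clear(c), handempty, on(e,a), ontable(d)} \ {clear(d), handempty, ontable(d)} = {clear(c), on(e,a)}
  ∪ pre   = {clear(c), on(e,a)} ∪ {holding(d)}
          = {clear(c), holding(d), on(e,a)}

== RESULT ==
["clear(c)", "holding(d)", "on(e,a)"]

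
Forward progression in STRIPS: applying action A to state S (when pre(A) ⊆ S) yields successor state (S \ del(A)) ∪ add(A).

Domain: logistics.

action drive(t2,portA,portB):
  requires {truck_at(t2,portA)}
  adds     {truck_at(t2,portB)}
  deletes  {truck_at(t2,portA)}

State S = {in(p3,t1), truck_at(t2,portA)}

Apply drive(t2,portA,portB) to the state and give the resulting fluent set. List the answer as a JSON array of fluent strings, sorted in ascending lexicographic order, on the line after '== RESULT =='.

Compute (S \ del) ∪ add:
  pre ⊆ S: {truck_at(t2,portA)} ⊆ S  — applicable
  S \ del = {in(p3,t1)}
  ∪ add   = {in(p3,t1), truck_at(t2,portB)}

== RESULT ==
["in(p3,t1)", "truck_at(t2,portB)"]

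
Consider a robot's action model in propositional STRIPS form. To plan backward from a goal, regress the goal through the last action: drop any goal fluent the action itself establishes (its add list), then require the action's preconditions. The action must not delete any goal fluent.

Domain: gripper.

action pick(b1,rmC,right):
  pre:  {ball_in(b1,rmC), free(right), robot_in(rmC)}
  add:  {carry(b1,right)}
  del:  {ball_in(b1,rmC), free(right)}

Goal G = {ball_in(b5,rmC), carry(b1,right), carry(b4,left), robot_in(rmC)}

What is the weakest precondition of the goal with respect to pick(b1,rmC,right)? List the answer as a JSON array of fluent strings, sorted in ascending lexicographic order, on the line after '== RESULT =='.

Compute (G \ add) ∪ pre:
  G ∩ del = {}  (empty — regression defined)
  G \ add = {ball_in(b5,rmC), carry(b1,right), carry(b4,left), robot_in(rmC)} \ {carry(b1,right)} = {ball_in(b5,rmC), carry(b4,left), robot_in(rmC)}
  ∪ pre   = {ball_in(b5,rmC), carry(b4,left), robot_in(rmC)} ∪ {ball_in(b1,rmC), free(right), robot_in(rmC)}
          = {ball_in(b1,rmC), ball_in(b5,rmC), carry(b4,left), free(right), robot_in(rmC)}

== RESULT ==
["ball_in(b1,rmC)", "ball_in(b5,rmC)", "carry(b4,left)", "free(right)", "robot_in(rmC)"]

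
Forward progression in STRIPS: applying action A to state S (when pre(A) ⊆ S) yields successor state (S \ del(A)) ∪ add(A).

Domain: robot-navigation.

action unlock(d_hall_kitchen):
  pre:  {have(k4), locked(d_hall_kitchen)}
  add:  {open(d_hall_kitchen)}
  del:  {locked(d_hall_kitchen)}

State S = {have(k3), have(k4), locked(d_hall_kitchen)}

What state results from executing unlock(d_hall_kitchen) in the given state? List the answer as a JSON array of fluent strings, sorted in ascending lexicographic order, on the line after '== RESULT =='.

Compute (S \ del) ∪ add:
  pre ⊆ S: {have(k4), locked(d_hall_kitchen)} ⊆ S  — applicable
  S \ del = {have(k3), have(k4)}
  ∪ add   = {have(k3), have(k4), open(d_hall_kitchen)}

== RESULT ==
["have(k3)", "have(k4)", "open(d_hall_kitchen)"]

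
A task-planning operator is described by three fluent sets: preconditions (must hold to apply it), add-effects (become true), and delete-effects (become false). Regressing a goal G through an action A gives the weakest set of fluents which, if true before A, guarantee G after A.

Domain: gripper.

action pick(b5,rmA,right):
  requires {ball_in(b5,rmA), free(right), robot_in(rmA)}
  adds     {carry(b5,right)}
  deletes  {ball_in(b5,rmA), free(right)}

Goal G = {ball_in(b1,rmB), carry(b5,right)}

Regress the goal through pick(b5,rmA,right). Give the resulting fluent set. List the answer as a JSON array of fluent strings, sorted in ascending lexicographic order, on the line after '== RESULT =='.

Compute (G \ add) ∪ pre:
  G ∩ del = {}  (empty — regression defined)
  G \ add = {ball_in(b1,rmB), carry(b5,right)} \ {carry(b5,right)} = {ball_in(b1,rmB)}
  ∪ pre   = {ball_in(b1,rmB)} ∪ {ball_in(b5,rmA), free(right), robot_in(rmA)}
          = {ball_in(b1,rmB), ball_in(b5,rmA), free(right), robot_in(rmA)}

== RESULT ==
["ball_in(b1,rmB)", "ball_in(b5,rmA)", "free(right)", "robot_in(rmA)"]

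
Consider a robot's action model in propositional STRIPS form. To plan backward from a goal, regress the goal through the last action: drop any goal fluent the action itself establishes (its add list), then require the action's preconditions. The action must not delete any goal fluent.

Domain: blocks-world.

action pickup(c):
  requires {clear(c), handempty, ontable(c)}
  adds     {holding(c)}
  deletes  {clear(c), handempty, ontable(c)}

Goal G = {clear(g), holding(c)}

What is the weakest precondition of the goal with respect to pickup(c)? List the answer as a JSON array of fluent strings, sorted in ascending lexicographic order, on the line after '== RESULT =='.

Regress:
  G ∩ del = {}  (empty — regression defined)
  G \ add = {clear(g), holding(c)} \ {holding(c)} = {clear(g)}
  ∪ pre   = {clear(g)} ∪ {clear(c), handempty, ontable(c)}
          = {clear(c), clear(g), handempty, ontable(c)}

== RESULT ==
["clear(c)", "clear(g)", "handempty", "ontable(c)"]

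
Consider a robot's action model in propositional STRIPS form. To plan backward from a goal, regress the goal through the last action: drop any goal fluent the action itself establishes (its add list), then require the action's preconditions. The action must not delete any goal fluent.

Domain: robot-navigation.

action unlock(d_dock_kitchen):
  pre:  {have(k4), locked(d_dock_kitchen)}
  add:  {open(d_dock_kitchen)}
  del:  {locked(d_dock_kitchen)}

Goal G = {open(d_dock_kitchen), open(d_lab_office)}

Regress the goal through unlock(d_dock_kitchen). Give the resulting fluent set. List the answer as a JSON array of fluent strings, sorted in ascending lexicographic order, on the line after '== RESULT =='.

Regress:
  G ∩ del = {}  (empty — regression defined)
  G \ add = {open(d_dock_kitchen), open(d_lab_office)} \ {open(d_dock_kitchen)} = {open(d_lab_office)}
  ∪ pre   = {open(d_lab_office)} ∪ {have(k4), locked(d_dock_kitchen)}
          = {have(k4), locked(d_dock_kitchen), open(d_lab_office)}

== RESULT ==
["have(k4)", "locked(d_dock_kitchen)", "open(d_lab_office)"]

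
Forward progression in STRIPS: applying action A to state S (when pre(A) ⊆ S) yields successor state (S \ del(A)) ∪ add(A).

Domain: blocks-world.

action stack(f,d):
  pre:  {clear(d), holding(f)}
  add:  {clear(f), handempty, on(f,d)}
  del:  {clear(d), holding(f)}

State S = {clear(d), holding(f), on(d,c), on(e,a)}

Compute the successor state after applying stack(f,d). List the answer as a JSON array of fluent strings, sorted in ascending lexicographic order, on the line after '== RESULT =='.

Progress:
  pre ⊆ S: {clear(d), holding(f)} ⊆ S  — applicable
  S \ del = {on(d,c), on(e,a)}
  ∪ add   = {clear(f), handempty, on(d,c), on(e,a), on(f,d)}

== RESULT ==
["clear(f)", "handempty", "on(d,c)", "on(e,a)", "on(f,d)"]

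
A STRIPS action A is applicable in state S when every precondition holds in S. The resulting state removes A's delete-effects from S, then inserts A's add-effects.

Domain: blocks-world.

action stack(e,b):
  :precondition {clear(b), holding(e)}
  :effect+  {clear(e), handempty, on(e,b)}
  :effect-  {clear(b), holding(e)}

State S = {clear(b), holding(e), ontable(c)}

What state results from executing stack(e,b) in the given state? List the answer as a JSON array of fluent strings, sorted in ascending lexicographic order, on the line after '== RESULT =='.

Compute (S \ del) ∪ add:
  pre ⊆ S: {clear(b), holding(e)} ⊆ S  — applicable
  S \ del = {ontable(c)}
  ∪ add   = {clear(e), handempty, on(e,b), ontable(c)}

== RESULT ==
["clear(e)", "handempty", "on(e,b)", "ontable(c)"]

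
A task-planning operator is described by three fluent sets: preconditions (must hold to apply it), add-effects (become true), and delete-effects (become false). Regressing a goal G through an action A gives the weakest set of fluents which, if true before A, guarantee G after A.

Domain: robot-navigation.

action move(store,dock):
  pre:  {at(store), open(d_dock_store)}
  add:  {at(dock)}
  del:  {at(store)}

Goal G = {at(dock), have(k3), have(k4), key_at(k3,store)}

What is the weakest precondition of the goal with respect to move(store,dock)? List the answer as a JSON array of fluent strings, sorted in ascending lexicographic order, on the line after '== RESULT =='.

Regress:
  G ∩ del = {}  (empty — regression defined)
  G \ add = {at(dock), have(k3), have(k4), key_at(k3,store)} \ {at(dock)} = {have(k3), have(k4), key_at(k3,store)}
  ∪ pre   = {have(k3), have(k4), key_at(k3,store)} ∪ {at(store), open(d_dock_store)}
          = {at(store), have(k3), have(k4), key_at(k3,store), open(d_dock_store)}

== RESULT ==
["at(store)", "have(k3)", "have(k4)", "key_at(k3,store)", "open(d_dock_store)"]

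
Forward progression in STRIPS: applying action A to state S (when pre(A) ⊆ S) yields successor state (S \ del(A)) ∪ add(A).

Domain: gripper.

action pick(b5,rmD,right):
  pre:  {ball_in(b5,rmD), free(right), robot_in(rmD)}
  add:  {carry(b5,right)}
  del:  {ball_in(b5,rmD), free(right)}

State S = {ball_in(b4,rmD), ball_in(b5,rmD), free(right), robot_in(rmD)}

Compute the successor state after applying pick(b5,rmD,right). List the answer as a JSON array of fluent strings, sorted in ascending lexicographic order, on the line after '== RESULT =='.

Compute (S \ del) ∪ add:
  pre ⊆ S: {ball_in(b5,rmD), free(right), robot_in(rmD)} ⊆ S  — applicable
  S \ del = {ball_in(b4,rmD), robot_in(rmD)}
  ∪ add   = {ball_in(b4,rmD), carry(b5,right), robot_in(rmD)}

== RESULT ==
["ball_in(b4,rmD)", "carry(b5,right)", "robot_in(rmD)"]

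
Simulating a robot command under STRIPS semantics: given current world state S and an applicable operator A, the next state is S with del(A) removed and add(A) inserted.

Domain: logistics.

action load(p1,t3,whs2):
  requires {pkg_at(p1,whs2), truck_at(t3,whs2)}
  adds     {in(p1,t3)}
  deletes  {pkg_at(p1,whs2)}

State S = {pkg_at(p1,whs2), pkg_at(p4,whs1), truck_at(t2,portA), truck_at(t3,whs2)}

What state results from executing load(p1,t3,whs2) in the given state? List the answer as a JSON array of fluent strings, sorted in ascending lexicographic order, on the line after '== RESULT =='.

Progress:
  pre ⊆ S: {pkg_at(p1,whs2), truck_at(t3,whs2)} ⊆ S  — applicable
  S \ del = {pkg_at(p4,whs1), truck_at(t2,portA), truck_at(t3,whs2)}
  ∪ add   = {in(p1,t3), pkg_at(p4,whs1), truck_at(t2,portA), truck_at(t3,whs2)}

== RESULT ==
["in(p1,t3)", "pkg_at(p4,whs1)", "truck_at(t2,portA)", "truck_at(t3,whs2)"]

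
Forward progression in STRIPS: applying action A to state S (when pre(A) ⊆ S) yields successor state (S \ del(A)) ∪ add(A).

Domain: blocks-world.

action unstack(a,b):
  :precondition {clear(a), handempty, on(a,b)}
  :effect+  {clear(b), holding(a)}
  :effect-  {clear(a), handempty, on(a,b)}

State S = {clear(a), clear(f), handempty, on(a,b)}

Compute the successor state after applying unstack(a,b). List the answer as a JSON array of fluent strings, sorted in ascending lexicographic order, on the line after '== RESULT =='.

Progress:
  pre ⊆ S: {clear(a), handempty, on(a,b)} ⊆ S  — applicable
  S \ del = {clear(f)}
  ∪ add   = {clear(b), clear(f), holding(a)}

== RESULT ==
["clear(b)", "clear(f)", "holding(a)"]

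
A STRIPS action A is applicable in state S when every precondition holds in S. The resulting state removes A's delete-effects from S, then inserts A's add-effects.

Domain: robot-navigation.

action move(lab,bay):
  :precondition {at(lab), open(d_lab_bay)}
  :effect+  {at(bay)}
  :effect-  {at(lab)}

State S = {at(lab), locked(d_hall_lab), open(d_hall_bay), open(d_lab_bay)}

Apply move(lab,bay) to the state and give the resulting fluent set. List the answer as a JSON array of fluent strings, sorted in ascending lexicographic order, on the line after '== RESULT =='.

Compute (S \ del) ∪ add:
  pre ⊆ S: {at(lab), open(d_lab_bay)} ⊆ S  — applicable
  S \ del = {locked(d_hall_lab), open(d_hall_bay), open(d_lab_bay)}
  ∪ add   = {at(bay), locked(d_hall_lab), open(d_hall_bay), open(d_lab_bay)}

== RESULT ==
["at(bay)", "locked(d_hall_lab)", "open(d_hall_bay)", "open(d_lab_bay)"]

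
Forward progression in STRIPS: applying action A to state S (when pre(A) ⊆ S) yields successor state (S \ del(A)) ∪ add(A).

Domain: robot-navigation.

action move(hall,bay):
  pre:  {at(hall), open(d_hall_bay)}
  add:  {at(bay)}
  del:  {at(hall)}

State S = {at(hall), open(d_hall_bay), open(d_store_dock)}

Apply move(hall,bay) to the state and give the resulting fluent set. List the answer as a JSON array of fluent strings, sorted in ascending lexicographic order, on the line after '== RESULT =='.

Progress:
  pre ⊆ S: {at(hall), open(d_hall_bay)} ⊆ S  — applicable
  S \ del = {open(d_hall_bay), open(d_store_dock)}
  ∪ add   = {at(bay), open(d_hall_bay), open(d_store_dock)}

== RESULT ==
["at(bay)", "open(d_hall_bay)", "open(d_store_dock)"]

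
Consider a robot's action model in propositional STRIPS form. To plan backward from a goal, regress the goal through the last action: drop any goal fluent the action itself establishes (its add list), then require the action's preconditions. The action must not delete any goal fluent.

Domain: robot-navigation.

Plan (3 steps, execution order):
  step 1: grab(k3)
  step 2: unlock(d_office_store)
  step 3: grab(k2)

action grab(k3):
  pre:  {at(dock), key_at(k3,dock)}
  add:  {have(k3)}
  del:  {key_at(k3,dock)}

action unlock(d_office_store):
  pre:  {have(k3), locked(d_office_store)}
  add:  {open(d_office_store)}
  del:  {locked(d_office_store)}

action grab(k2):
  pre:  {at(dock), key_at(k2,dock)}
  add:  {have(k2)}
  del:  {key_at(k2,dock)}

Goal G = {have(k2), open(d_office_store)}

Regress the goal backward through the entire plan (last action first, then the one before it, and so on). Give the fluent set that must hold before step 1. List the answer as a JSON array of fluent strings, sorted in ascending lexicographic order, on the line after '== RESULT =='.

Work backward from the goal:
  through step 3 (grab(k2)): drop {have(k2)}, keep {open(d_office_store)}, require {at(dock), key_at(k2,dock)}
    → {at(dock), key_at(k2,dock), open(d_office_store)}
  through step 2 (unlock(d_office_store)): drop {open(d_office_store)}, keep {at(dock), key_at(k2,dock)}, require {have(k3), locked(d_office_store)}
    → {at(dock), have(k3), key_at(k2,dock), locked(d_office_store)}
  through step 1 (grab(k3)): drop {have(k3)}, keep {at(dock), key_at(k2,dock), locked(d_office_store)}, require {at(dock), key_at(k3,dock)}
    → {at(dock), key_at(k2,dock), key_at(k3,dock), locked(d_office_store)}

== RESULT ==
["at(dock)", "key_at(k2,dock)", "key_at(k3,dock)", "locked(d_office_store)"]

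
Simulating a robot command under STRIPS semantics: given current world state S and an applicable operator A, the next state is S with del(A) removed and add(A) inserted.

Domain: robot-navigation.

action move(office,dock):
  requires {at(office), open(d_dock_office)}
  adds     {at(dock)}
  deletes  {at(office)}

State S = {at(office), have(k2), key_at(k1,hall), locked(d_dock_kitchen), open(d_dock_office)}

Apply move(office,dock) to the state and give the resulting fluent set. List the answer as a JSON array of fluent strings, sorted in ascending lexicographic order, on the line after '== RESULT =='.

Compute (S \ del) ∪ add:
  pre ⊆ S: {at(office), open(d_dock_office)} ⊆ S  — applicable
  S \ del = {have(k2), key_at(k1,hall), locked(d_dock_kitchen), open(d_dock_office)}
  ∪ add   = {at(dock), have(k2), key_at(k1,hall), locked(d_dock_kitchen), open(d_dock_office)}

== RESULT ==
["at(dock)", "have(k2)", "key_at(k1,hall)", "locked(d_dock_kitchen)", "open(d_dock_office)"]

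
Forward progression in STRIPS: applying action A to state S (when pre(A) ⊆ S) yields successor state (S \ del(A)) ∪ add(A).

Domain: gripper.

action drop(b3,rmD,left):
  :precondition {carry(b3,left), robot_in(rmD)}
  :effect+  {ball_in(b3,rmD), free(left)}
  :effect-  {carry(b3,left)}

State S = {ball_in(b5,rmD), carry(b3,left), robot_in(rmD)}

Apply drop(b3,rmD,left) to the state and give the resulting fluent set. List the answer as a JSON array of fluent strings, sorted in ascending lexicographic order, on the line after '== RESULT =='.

Progress:
  pre ⊆ S: {carry(b3,left), robot_in(rmD)} ⊆ S  — applicable
  S \ del = {ball_in(b5,rmD), robot_in(rmD)}
  ∪ add   = {ball_in(b3,rmD), ball_in(b5,rmD), free(left), robot_in(rmD)}

== RESULT ==
["ball_in(b3,rmD)", "ball_in(b5,rmD)", "free(left)", "robot_in(rmD)"]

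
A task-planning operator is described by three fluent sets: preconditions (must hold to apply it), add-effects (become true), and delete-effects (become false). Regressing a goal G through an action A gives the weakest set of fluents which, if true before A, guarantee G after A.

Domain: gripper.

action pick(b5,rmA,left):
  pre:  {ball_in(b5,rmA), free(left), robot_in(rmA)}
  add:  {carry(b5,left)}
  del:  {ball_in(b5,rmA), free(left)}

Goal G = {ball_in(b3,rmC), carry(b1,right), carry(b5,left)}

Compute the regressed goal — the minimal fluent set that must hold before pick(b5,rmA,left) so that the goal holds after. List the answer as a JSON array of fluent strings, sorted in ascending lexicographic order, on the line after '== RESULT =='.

Compute (G \ add) ∪ pre:
  G ∩ del = {}  (empty — regression defined)
  G \ add = {ball_in(b3,rmC), carry(b1,right), carry(b5,left)} \ {carry(b5,left)} = {ball_in(b3,rmC), carry(b1,right)}
  ∪ pre   = {ball_in(b3,rmC), carry(b1,right)} ∪ {ball_in(b5,rmA), free(left), robot_in(rmA)}
          = {ball_in(b3,rmC), ball_in(b5,rmA), carry(b1,right), free(left), robot_in(rmA)}

== RESULT ==
["ball_in(b3,rmC)", "ball_in(b5,rmA)", "carry(b1,right)", "free(left)", "robot_in(rmA)"]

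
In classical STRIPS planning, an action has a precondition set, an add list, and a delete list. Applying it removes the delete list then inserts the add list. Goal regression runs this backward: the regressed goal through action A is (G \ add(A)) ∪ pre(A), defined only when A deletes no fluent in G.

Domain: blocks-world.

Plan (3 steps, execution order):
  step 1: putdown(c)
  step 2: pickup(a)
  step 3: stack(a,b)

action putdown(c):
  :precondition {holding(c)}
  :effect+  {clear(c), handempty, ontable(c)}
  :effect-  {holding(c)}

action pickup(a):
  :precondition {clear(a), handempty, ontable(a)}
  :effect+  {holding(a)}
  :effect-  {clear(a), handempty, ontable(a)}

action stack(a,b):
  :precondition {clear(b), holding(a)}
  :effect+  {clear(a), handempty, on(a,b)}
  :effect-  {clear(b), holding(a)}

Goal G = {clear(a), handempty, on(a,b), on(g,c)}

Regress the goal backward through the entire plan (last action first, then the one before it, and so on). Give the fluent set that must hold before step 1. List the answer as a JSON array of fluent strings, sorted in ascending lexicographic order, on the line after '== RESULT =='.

Work backward from the goal:
  through step 3 (stack(a,b)): drop {clear(a), handempty, on(a,b)}, keep {on(g,c)}, require {clear(b), holding(a)}
    → {clear(b), holding(a), on(g,c)}
  through step 2 (pickup(a)): drop {holding(a)}, keep {clear(b), on(g,c)}, require {clear(a), handempty, ontable(a)}
    → {clear(a), clear(b), handempty, on(g,c), ontable(a)}
  through step 1 (putdown(c)): drop {handempty}, keep {clear(a), clear(b), on(g,c), ontable(a)}, require {holding(c)}
    → {clear(a), clear(b), holding(c), on(g,c), ontable(a)}

== RESULT ==
["clear(a)", "clear(b)", "holding(c)", "on(g,c)", "ontable(a)"]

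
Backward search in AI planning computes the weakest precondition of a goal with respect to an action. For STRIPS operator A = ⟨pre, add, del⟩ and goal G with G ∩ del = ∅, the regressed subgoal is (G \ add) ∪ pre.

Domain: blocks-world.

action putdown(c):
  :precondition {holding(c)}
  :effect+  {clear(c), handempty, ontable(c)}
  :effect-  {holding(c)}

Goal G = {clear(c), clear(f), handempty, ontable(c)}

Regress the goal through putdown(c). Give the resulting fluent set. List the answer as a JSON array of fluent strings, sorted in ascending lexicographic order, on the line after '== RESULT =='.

Regress:
  G ∩ del = {}  (empty — regression defined)
  G \ add = {clear(c), clear(f), handempty, ontable(c)} \ {clear(c), handempty, ontable(c)} = {clear(f)}
  ∪ pre   = {clear(f)} ∪ {holding(c)}
          = {clear(f), holding(c)}

== RESULT ==
["clear(f)", "holding(c)"]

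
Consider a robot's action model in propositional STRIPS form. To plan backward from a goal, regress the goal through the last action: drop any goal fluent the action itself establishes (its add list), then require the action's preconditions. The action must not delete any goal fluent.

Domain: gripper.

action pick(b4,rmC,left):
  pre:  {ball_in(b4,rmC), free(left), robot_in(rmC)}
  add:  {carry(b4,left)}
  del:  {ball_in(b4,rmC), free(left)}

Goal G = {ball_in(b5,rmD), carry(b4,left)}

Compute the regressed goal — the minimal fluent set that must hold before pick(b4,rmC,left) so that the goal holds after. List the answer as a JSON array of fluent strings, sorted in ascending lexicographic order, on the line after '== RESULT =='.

Regress:
  G ∩ del = {}  (empty — regression defined)
  G \ add = {ball_in(b5,rmD), carry(b4,left)} \ {carry(b4,left)} = {ball_in(b5,rmD)}
  ∪ pre   = {ball_in(b5,rmD)} ∪ {ball_in(b4,rmC), free(left), robot_in(rmC)}
          = {ball_in(b4,rmC), ball_in(b5,rmD), free(left), robot_in(rmC)}

== RESULT ==
["ball_in(b4,rmC)", "ball_in(b5,rmD)", "free(left)", "robot_in(rmC)"]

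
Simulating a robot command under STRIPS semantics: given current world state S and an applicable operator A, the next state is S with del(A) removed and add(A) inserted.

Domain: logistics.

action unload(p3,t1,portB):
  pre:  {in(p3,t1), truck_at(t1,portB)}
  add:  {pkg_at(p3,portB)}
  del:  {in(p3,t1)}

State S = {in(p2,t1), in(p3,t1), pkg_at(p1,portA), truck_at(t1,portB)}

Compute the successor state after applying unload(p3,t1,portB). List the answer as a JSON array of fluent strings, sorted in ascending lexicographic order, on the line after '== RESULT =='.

Progress:
  pre ⊆ S: {in(p3,t1), truck_at(t1,portB)} ⊆ S  — applicable
  S \ del = {in(p2,t1), pkg_at(p1,portA), truck_at(t1,portB)}
  ∪ add   = {in(p2,t1), pkg_at(p1,portA), pkg_at(p3,portB), truck_at(t1,portB)}

== RESULT ==
["in(p2,t1)", "pkg_at(p1,portA)", "pkg_at(p3,portB)", "truck_at(t1,portB)"]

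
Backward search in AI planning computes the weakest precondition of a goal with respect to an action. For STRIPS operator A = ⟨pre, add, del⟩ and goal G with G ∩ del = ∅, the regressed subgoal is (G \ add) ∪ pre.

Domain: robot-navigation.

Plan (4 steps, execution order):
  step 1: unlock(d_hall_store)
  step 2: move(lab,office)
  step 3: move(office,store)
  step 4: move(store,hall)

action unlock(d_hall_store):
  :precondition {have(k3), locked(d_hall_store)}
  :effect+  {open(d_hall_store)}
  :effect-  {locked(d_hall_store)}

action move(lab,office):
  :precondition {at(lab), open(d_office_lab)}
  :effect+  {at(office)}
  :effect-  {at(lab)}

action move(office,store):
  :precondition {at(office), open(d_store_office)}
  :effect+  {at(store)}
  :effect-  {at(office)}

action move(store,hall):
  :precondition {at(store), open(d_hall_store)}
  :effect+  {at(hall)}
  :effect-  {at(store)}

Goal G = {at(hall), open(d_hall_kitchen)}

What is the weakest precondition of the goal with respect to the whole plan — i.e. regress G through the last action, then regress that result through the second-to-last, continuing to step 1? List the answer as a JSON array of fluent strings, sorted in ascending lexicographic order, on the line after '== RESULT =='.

Work backward from the goal:
  through step 4 (move(store,hall)): drop {at(hall)}, keep {open(d_hall_kitchen)}, require {at(store), open(d_hall_store)}
    → {at(store), open(d_hall_kitchen), open(d_hall_store)}
  through step 3 (move(office,store)): drop {at(store)}, keep {open(d_hall_kitchen), open(d_hall_store)}, require {at(office), open(d_store_office)}
    → {at(office), open(d_hall_kitchen), open(d_hall_store), open(d_store_office)}
  through step 2 (move(lab,office)): drop {at(office)}, keep {open(d_hall_kitchen), open(d_hall_store), open(d_store_office)}, require {at(lab), open(d_office_lab)}
    → {at(lab), open(d_hall_kitchen), open(d_hall_store), open(d_office_lab), open(d_store_office)}
  through step 1 (unlock(d_hall_store)): drop {open(d_hall_store)}, keep {at(lab), open(d_hall_kitchen), open(d_office_lab), open(d_store_office)}, require {have(k3), locked(d_hall_store)}
    → {at(lab), have(k3), locked(d_hall_store), open(d_hall_kitchen), open(d_office_lab), open(d_store_office)}

== RESULT ==
["at(lab)", "have(k3)", "locked(d_hall_store)", "open(d_hall_kitchen)", "open(d_office_lab)", "open(d_store_office)"]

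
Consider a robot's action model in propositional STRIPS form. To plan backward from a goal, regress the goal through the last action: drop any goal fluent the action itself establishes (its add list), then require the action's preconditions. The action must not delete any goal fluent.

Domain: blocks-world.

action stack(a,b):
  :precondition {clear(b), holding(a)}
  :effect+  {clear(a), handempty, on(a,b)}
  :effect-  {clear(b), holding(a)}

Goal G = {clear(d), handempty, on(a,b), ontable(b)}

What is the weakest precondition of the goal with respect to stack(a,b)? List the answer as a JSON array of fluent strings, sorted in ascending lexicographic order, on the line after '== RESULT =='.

Regress:
  G ∩ del = {}  (empty — regression defined)
  G \ add = {clear(d), handempty, on(a,b), ontable(b)} \ {clear(a), handempty, on(a,b)} = {clear(d), ontable(b)}
  ∪ pre   = {clear(d), ontable(b)} ∪ {clear(b), holding(a)}
          = {clear(b), clear(d), holding(a), ontable(b)}

== RESULT ==
["clear(b)", "clear(d)", "holding(a)", "ontable(b)"]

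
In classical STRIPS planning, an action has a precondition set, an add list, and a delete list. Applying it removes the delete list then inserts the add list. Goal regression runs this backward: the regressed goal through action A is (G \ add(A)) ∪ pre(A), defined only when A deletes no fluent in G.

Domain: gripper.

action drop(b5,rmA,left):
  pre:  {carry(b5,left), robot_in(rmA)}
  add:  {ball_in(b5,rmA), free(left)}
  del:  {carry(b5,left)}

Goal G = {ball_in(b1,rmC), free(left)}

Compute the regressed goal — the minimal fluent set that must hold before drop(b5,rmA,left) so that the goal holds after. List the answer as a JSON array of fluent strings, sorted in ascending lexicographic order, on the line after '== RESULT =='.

Compute (G \ add) ∪ pre:
  G ∩ del = {}  (empty — regression defined)
  G \ add = {ball_in(b1,rmC), free(left)} \ {ball_in(b5,rmA), free(left)} = {ball_in(b1,rmC)}
  ∪ pre   = {ball_in(b1,rmC)} ∪ {carry(b5,left), robot_in(rmA)}
          = {ball_in(b1,rmC), carry(b5,left), robot_in(rmA)}

== RESULT ==
["ball_in(b1,rmC)", "carry(b5,left)", "robot_in(rmA)"]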